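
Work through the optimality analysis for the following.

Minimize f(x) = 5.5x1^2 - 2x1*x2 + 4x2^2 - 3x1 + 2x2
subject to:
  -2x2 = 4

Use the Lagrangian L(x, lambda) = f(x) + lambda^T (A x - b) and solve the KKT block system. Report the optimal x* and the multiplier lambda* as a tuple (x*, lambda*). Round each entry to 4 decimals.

Form the Lagrangian:
  L(x, lambda) = (1/2) x^T Q x + c^T x + lambda^T (A x - b)
Stationarity (grad_x L = 0): Q x + c + A^T lambda = 0.
Primal feasibility: A x = b.

This gives the KKT block system:
  [ Q   A^T ] [ x     ]   [-c ]
  [ A    0  ] [ lambda ] = [ b ]

Solving the linear system:
  x*      = (-0.0909, -2)
  lambda* = (-6.9091)
  f(x*)   = 11.9545

x* = (-0.0909, -2), lambda* = (-6.9091)


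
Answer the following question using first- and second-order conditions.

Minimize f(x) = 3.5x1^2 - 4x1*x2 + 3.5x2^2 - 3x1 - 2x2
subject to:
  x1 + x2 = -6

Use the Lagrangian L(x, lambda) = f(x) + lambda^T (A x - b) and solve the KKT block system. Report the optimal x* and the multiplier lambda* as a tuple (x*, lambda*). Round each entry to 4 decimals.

Form the Lagrangian:
  L(x, lambda) = (1/2) x^T Q x + c^T x + lambda^T (A x - b)
Stationarity (grad_x L = 0): Q x + c + A^T lambda = 0.
Primal feasibility: A x = b.

This gives the KKT block system:
  [ Q   A^T ] [ x     ]   [-c ]
  [ A    0  ] [ lambda ] = [ b ]

Solving the linear system:
  x*      = (-2.9545, -3.0455)
  lambda* = (11.5)
  f(x*)   = 41.9773

x* = (-2.9545, -3.0455), lambda* = (11.5)


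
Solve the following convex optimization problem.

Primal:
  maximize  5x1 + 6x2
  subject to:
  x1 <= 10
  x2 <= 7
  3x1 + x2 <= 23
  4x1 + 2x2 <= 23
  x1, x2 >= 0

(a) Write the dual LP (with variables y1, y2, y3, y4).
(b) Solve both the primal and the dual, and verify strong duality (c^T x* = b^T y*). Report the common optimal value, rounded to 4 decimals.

The standard primal-dual pair for 'max c^T x s.t. A x <= b, x >= 0' is:
  Dual:  min b^T y  s.t.  A^T y >= c,  y >= 0.

So the dual LP is:
  minimize  10y1 + 7y2 + 23y3 + 23y4
  subject to:
    y1 + 3y3 + 4y4 >= 5
    y2 + y3 + 2y4 >= 6
    y1, y2, y3, y4 >= 0

Solving the primal: x* = (2.25, 7).
  primal value c^T x* = 53.25.
Solving the dual: y* = (0, 3.5, 0, 1.25).
  dual value b^T y* = 53.25.
Strong duality: c^T x* = b^T y*. Confirmed.

53.25


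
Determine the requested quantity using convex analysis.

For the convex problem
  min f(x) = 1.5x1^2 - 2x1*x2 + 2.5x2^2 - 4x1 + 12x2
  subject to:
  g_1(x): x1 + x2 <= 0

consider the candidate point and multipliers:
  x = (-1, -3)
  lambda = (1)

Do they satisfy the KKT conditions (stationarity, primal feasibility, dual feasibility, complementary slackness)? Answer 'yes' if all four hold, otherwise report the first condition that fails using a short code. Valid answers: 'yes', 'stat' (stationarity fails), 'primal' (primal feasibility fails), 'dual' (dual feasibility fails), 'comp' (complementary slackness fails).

Gradient of f: grad f(x) = Q x + c = (-1, -1)
Constraint values g_i(x) = a_i^T x - b_i:
  g_1((-1, -3)) = -4
Stationarity residual: grad f(x) + sum_i lambda_i a_i = (0, 0)
  -> stationarity OK
Primal feasibility (all g_i <= 0): OK
Dual feasibility (all lambda_i >= 0): OK
Complementary slackness (lambda_i * g_i(x) = 0 for all i): FAILS

Verdict: the first failing condition is complementary_slackness -> comp.

comp


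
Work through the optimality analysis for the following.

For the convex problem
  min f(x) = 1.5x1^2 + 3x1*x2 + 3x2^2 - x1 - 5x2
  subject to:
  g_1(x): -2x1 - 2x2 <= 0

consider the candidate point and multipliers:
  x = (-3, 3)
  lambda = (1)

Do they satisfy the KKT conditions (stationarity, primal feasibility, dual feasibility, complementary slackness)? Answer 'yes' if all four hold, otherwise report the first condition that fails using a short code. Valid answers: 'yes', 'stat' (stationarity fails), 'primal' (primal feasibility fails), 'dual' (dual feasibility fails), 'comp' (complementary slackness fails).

Gradient of f: grad f(x) = Q x + c = (-1, 4)
Constraint values g_i(x) = a_i^T x - b_i:
  g_1((-3, 3)) = 0
Stationarity residual: grad f(x) + sum_i lambda_i a_i = (-3, 2)
  -> stationarity FAILS
Primal feasibility (all g_i <= 0): OK
Dual feasibility (all lambda_i >= 0): OK
Complementary slackness (lambda_i * g_i(x) = 0 for all i): OK

Verdict: the first failing condition is stationarity -> stat.

stat


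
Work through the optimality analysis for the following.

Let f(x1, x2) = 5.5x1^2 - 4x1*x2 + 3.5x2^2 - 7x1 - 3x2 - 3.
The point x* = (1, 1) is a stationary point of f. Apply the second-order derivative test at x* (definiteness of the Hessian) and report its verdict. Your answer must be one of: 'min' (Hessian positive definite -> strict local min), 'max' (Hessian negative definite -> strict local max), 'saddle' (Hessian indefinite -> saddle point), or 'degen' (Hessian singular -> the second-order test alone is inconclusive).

Compute the Hessian H = grad^2 f:
  H = [[11, -4], [-4, 7]]
Verify stationarity: grad f(x*) = H x* + g = (0, 0).
Eigenvalues of H: 4.5279, 13.4721.
Both eigenvalues > 0, so H is positive definite -> x* is a strict local min.

min


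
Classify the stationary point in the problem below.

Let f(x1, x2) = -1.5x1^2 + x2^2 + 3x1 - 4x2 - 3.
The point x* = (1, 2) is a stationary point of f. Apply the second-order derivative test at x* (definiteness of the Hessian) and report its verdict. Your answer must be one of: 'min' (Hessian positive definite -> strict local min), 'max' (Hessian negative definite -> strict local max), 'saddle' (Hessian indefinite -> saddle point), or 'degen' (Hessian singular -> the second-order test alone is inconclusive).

Compute the Hessian H = grad^2 f:
  H = [[-3, 0], [0, 2]]
Verify stationarity: grad f(x*) = H x* + g = (0, 0).
Eigenvalues of H: -3, 2.
Eigenvalues have mixed signs, so H is indefinite -> x* is a saddle point.

saddle


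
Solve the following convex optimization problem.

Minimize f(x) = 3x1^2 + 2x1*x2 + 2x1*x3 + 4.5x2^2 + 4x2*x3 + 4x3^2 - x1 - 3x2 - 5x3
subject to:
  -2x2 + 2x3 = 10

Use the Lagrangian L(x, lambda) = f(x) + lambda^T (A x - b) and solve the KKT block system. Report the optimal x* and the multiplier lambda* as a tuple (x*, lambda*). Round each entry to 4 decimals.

Form the Lagrangian:
  L(x, lambda) = (1/2) x^T Q x + c^T x + lambda^T (A x - b)
Stationarity (grad_x L = 0): Q x + c + A^T lambda = 0.
Primal feasibility: A x = b.

This gives the KKT block system:
  [ Q   A^T ] [ x     ]   [-c ]
  [ A    0  ] [ lambda ] = [ b ]

Solving the linear system:
  x*      = (-0.1269, -2.0597, 2.9403)
  lambda* = (-5.0149)
  f(x*)   = 20.8769

x* = (-0.1269, -2.0597, 2.9403), lambda* = (-5.0149)


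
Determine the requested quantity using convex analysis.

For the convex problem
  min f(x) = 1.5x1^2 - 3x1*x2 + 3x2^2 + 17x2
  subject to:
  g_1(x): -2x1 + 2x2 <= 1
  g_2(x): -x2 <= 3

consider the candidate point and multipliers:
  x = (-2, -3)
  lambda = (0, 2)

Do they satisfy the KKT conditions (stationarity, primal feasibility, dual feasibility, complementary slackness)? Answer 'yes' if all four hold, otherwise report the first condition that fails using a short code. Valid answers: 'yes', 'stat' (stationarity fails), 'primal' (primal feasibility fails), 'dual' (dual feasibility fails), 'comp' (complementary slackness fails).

Gradient of f: grad f(x) = Q x + c = (3, 5)
Constraint values g_i(x) = a_i^T x - b_i:
  g_1((-2, -3)) = -3
  g_2((-2, -3)) = 0
Stationarity residual: grad f(x) + sum_i lambda_i a_i = (3, 3)
  -> stationarity FAILS
Primal feasibility (all g_i <= 0): OK
Dual feasibility (all lambda_i >= 0): OK
Complementary slackness (lambda_i * g_i(x) = 0 for all i): OK

Verdict: the first failing condition is stationarity -> stat.

stat


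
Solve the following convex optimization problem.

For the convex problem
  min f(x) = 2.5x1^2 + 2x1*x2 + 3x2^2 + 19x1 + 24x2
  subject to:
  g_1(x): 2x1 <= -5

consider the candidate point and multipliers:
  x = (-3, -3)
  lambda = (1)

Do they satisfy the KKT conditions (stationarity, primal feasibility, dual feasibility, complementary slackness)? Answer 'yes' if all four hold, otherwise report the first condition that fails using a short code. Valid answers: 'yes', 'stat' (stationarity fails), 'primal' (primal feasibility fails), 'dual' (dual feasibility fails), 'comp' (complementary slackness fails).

Gradient of f: grad f(x) = Q x + c = (-2, 0)
Constraint values g_i(x) = a_i^T x - b_i:
  g_1((-3, -3)) = -1
Stationarity residual: grad f(x) + sum_i lambda_i a_i = (0, 0)
  -> stationarity OK
Primal feasibility (all g_i <= 0): OK
Dual feasibility (all lambda_i >= 0): OK
Complementary slackness (lambda_i * g_i(x) = 0 for all i): FAILS

Verdict: the first failing condition is complementary_slackness -> comp.

comp


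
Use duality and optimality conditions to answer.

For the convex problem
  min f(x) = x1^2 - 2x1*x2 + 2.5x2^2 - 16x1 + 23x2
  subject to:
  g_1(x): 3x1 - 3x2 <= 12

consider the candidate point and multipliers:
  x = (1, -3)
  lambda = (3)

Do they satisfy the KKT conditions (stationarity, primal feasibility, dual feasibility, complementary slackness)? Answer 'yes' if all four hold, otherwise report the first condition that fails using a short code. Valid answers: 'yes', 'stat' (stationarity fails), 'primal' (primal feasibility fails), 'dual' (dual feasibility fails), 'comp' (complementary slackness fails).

Gradient of f: grad f(x) = Q x + c = (-8, 6)
Constraint values g_i(x) = a_i^T x - b_i:
  g_1((1, -3)) = 0
Stationarity residual: grad f(x) + sum_i lambda_i a_i = (1, -3)
  -> stationarity FAILS
Primal feasibility (all g_i <= 0): OK
Dual feasibility (all lambda_i >= 0): OK
Complementary slackness (lambda_i * g_i(x) = 0 for all i): OK

Verdict: the first failing condition is stationarity -> stat.

stat


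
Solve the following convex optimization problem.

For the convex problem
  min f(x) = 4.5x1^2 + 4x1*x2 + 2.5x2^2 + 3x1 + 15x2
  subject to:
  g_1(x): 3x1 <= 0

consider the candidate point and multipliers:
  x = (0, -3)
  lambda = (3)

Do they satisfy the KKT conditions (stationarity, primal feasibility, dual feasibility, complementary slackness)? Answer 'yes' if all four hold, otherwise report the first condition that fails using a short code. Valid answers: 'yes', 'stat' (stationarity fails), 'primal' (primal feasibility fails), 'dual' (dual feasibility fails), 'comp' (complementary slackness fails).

Gradient of f: grad f(x) = Q x + c = (-9, 0)
Constraint values g_i(x) = a_i^T x - b_i:
  g_1((0, -3)) = 0
Stationarity residual: grad f(x) + sum_i lambda_i a_i = (0, 0)
  -> stationarity OK
Primal feasibility (all g_i <= 0): OK
Dual feasibility (all lambda_i >= 0): OK
Complementary slackness (lambda_i * g_i(x) = 0 for all i): OK

Verdict: yes, KKT holds.

yes


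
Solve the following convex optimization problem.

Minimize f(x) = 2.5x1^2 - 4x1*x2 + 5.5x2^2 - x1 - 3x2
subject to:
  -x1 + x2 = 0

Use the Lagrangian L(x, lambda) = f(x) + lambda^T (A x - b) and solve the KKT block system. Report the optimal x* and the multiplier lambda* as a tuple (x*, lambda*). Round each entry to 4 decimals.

Form the Lagrangian:
  L(x, lambda) = (1/2) x^T Q x + c^T x + lambda^T (A x - b)
Stationarity (grad_x L = 0): Q x + c + A^T lambda = 0.
Primal feasibility: A x = b.

This gives the KKT block system:
  [ Q   A^T ] [ x     ]   [-c ]
  [ A    0  ] [ lambda ] = [ b ]

Solving the linear system:
  x*      = (0.5, 0.5)
  lambda* = (-0.5)
  f(x*)   = -1

x* = (0.5, 0.5), lambda* = (-0.5)


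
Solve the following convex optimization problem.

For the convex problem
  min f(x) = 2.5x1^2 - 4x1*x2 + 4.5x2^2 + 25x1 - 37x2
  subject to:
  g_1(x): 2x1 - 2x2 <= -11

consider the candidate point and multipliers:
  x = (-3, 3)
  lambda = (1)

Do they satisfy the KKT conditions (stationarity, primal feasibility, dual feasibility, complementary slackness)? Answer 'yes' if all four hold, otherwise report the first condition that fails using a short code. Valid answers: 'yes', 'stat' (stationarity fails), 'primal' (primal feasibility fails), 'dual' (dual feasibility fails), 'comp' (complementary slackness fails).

Gradient of f: grad f(x) = Q x + c = (-2, 2)
Constraint values g_i(x) = a_i^T x - b_i:
  g_1((-3, 3)) = -1
Stationarity residual: grad f(x) + sum_i lambda_i a_i = (0, 0)
  -> stationarity OK
Primal feasibility (all g_i <= 0): OK
Dual feasibility (all lambda_i >= 0): OK
Complementary slackness (lambda_i * g_i(x) = 0 for all i): FAILS

Verdict: the first failing condition is complementary_slackness -> comp.

comp


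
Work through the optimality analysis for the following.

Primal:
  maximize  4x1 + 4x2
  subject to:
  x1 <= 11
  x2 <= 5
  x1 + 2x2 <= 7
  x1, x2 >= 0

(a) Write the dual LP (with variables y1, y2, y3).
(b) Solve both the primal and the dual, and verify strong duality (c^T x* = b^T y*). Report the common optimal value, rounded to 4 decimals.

The standard primal-dual pair for 'max c^T x s.t. A x <= b, x >= 0' is:
  Dual:  min b^T y  s.t.  A^T y >= c,  y >= 0.

So the dual LP is:
  minimize  11y1 + 5y2 + 7y3
  subject to:
    y1 + y3 >= 4
    y2 + 2y3 >= 4
    y1, y2, y3 >= 0

Solving the primal: x* = (7, 0).
  primal value c^T x* = 28.
Solving the dual: y* = (0, 0, 4).
  dual value b^T y* = 28.
Strong duality: c^T x* = b^T y*. Confirmed.

28


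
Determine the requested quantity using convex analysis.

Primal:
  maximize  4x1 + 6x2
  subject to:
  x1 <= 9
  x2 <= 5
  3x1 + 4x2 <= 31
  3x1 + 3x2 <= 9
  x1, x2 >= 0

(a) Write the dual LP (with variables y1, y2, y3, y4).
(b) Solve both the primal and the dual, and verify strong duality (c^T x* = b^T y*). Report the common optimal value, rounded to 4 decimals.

The standard primal-dual pair for 'max c^T x s.t. A x <= b, x >= 0' is:
  Dual:  min b^T y  s.t.  A^T y >= c,  y >= 0.

So the dual LP is:
  minimize  9y1 + 5y2 + 31y3 + 9y4
  subject to:
    y1 + 3y3 + 3y4 >= 4
    y2 + 4y3 + 3y4 >= 6
    y1, y2, y3, y4 >= 0

Solving the primal: x* = (0, 3).
  primal value c^T x* = 18.
Solving the dual: y* = (0, 0, 0, 2).
  dual value b^T y* = 18.
Strong duality: c^T x* = b^T y*. Confirmed.

18


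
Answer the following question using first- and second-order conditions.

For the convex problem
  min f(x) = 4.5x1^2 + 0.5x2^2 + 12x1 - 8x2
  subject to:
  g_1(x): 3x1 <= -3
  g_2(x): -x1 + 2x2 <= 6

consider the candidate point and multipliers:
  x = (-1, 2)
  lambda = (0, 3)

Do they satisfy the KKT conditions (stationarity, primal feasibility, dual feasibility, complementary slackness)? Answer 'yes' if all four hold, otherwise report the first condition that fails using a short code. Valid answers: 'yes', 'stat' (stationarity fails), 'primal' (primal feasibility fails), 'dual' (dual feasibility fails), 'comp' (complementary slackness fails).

Gradient of f: grad f(x) = Q x + c = (3, -6)
Constraint values g_i(x) = a_i^T x - b_i:
  g_1((-1, 2)) = 0
  g_2((-1, 2)) = -1
Stationarity residual: grad f(x) + sum_i lambda_i a_i = (0, 0)
  -> stationarity OK
Primal feasibility (all g_i <= 0): OK
Dual feasibility (all lambda_i >= 0): OK
Complementary slackness (lambda_i * g_i(x) = 0 for all i): FAILS

Verdict: the first failing condition is complementary_slackness -> comp.

comp


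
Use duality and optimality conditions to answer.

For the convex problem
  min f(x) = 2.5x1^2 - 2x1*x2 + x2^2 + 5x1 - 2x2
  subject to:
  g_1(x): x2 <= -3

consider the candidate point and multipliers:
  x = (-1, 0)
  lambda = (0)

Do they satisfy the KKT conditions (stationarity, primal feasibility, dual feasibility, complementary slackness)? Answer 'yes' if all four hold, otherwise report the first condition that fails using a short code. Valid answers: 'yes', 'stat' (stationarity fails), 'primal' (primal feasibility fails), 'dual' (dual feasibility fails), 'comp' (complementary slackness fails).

Gradient of f: grad f(x) = Q x + c = (0, 0)
Constraint values g_i(x) = a_i^T x - b_i:
  g_1((-1, 0)) = 3
Stationarity residual: grad f(x) + sum_i lambda_i a_i = (0, 0)
  -> stationarity OK
Primal feasibility (all g_i <= 0): FAILS
Dual feasibility (all lambda_i >= 0): OK
Complementary slackness (lambda_i * g_i(x) = 0 for all i): OK

Verdict: the first failing condition is primal_feasibility -> primal.

primal


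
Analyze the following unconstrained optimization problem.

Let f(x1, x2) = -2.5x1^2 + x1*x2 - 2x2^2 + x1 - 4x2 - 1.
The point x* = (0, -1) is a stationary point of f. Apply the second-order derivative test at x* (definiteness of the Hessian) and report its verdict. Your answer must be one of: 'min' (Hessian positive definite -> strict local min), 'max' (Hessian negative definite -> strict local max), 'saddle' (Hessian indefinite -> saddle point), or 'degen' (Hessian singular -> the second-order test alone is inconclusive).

Compute the Hessian H = grad^2 f:
  H = [[-5, 1], [1, -4]]
Verify stationarity: grad f(x*) = H x* + g = (0, 0).
Eigenvalues of H: -5.618, -3.382.
Both eigenvalues < 0, so H is negative definite -> x* is a strict local max.

max


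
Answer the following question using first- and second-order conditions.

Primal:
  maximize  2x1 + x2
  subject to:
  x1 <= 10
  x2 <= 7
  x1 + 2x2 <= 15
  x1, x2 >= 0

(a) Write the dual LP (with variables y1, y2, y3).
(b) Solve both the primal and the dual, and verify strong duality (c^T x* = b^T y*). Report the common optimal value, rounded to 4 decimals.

The standard primal-dual pair for 'max c^T x s.t. A x <= b, x >= 0' is:
  Dual:  min b^T y  s.t.  A^T y >= c,  y >= 0.

So the dual LP is:
  minimize  10y1 + 7y2 + 15y3
  subject to:
    y1 + y3 >= 2
    y2 + 2y3 >= 1
    y1, y2, y3 >= 0

Solving the primal: x* = (10, 2.5).
  primal value c^T x* = 22.5.
Solving the dual: y* = (1.5, 0, 0.5).
  dual value b^T y* = 22.5.
Strong duality: c^T x* = b^T y*. Confirmed.

22.5


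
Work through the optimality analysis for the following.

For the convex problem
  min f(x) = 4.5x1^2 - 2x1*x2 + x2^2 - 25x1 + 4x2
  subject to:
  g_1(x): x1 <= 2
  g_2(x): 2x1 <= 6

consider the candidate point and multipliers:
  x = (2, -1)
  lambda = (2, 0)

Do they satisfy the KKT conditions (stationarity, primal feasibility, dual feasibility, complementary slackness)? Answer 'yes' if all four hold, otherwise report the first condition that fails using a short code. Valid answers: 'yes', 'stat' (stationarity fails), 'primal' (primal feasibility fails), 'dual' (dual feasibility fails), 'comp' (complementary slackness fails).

Gradient of f: grad f(x) = Q x + c = (-5, -2)
Constraint values g_i(x) = a_i^T x - b_i:
  g_1((2, -1)) = 0
  g_2((2, -1)) = -2
Stationarity residual: grad f(x) + sum_i lambda_i a_i = (-3, -2)
  -> stationarity FAILS
Primal feasibility (all g_i <= 0): OK
Dual feasibility (all lambda_i >= 0): OK
Complementary slackness (lambda_i * g_i(x) = 0 for all i): OK

Verdict: the first failing condition is stationarity -> stat.

stat


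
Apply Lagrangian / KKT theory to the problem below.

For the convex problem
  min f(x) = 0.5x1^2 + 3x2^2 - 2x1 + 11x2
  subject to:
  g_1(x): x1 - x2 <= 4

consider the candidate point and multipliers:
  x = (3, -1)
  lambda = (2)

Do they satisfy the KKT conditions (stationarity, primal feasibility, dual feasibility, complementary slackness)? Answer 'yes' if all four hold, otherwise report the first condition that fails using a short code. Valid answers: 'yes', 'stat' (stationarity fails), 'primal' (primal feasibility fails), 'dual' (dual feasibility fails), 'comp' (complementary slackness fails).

Gradient of f: grad f(x) = Q x + c = (1, 5)
Constraint values g_i(x) = a_i^T x - b_i:
  g_1((3, -1)) = 0
Stationarity residual: grad f(x) + sum_i lambda_i a_i = (3, 3)
  -> stationarity FAILS
Primal feasibility (all g_i <= 0): OK
Dual feasibility (all lambda_i >= 0): OK
Complementary slackness (lambda_i * g_i(x) = 0 for all i): OK

Verdict: the first failing condition is stationarity -> stat.

stat


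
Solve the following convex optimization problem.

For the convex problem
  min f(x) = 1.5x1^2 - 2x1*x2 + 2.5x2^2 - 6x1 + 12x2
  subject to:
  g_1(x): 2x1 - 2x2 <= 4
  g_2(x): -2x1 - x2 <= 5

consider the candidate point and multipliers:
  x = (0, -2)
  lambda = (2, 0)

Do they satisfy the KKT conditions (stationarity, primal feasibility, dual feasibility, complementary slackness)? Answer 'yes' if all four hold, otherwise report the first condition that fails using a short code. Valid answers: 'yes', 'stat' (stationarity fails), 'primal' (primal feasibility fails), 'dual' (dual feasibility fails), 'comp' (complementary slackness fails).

Gradient of f: grad f(x) = Q x + c = (-2, 2)
Constraint values g_i(x) = a_i^T x - b_i:
  g_1((0, -2)) = 0
  g_2((0, -2)) = -3
Stationarity residual: grad f(x) + sum_i lambda_i a_i = (2, -2)
  -> stationarity FAILS
Primal feasibility (all g_i <= 0): OK
Dual feasibility (all lambda_i >= 0): OK
Complementary slackness (lambda_i * g_i(x) = 0 for all i): OK

Verdict: the first failing condition is stationarity -> stat.

stat


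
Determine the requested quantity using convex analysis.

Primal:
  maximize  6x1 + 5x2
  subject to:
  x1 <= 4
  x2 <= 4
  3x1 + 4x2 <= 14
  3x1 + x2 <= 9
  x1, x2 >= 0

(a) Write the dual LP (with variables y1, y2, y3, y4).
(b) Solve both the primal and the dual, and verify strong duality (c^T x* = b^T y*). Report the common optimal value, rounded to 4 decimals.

The standard primal-dual pair for 'max c^T x s.t. A x <= b, x >= 0' is:
  Dual:  min b^T y  s.t.  A^T y >= c,  y >= 0.

So the dual LP is:
  minimize  4y1 + 4y2 + 14y3 + 9y4
  subject to:
    y1 + 3y3 + 3y4 >= 6
    y2 + 4y3 + y4 >= 5
    y1, y2, y3, y4 >= 0

Solving the primal: x* = (2.4444, 1.6667).
  primal value c^T x* = 23.
Solving the dual: y* = (0, 0, 1, 1).
  dual value b^T y* = 23.
Strong duality: c^T x* = b^T y*. Confirmed.

23


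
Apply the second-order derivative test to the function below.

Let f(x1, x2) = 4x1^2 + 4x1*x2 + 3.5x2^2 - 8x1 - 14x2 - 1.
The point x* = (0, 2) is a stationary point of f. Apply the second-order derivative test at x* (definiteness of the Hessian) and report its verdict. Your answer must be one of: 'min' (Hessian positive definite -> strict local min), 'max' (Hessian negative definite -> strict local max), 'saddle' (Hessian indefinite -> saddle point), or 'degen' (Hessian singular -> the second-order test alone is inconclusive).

Compute the Hessian H = grad^2 f:
  H = [[8, 4], [4, 7]]
Verify stationarity: grad f(x*) = H x* + g = (0, 0).
Eigenvalues of H: 3.4689, 11.5311.
Both eigenvalues > 0, so H is positive definite -> x* is a strict local min.

min


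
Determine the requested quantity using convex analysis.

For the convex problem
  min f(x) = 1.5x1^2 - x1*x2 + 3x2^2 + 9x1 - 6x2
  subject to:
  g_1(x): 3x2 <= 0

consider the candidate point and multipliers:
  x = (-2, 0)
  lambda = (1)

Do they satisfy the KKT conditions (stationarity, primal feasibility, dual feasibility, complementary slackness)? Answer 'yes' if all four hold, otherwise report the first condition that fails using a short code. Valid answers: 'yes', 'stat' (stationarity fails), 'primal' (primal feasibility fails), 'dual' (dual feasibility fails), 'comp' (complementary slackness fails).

Gradient of f: grad f(x) = Q x + c = (3, -4)
Constraint values g_i(x) = a_i^T x - b_i:
  g_1((-2, 0)) = 0
Stationarity residual: grad f(x) + sum_i lambda_i a_i = (3, -1)
  -> stationarity FAILS
Primal feasibility (all g_i <= 0): OK
Dual feasibility (all lambda_i >= 0): OK
Complementary slackness (lambda_i * g_i(x) = 0 for all i): OK

Verdict: the first failing condition is stationarity -> stat.

stat


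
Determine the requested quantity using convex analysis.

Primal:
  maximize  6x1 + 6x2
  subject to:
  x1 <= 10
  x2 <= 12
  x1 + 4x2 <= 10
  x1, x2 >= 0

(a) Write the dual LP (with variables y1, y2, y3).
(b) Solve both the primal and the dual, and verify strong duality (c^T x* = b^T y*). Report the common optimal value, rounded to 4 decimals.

The standard primal-dual pair for 'max c^T x s.t. A x <= b, x >= 0' is:
  Dual:  min b^T y  s.t.  A^T y >= c,  y >= 0.

So the dual LP is:
  minimize  10y1 + 12y2 + 10y3
  subject to:
    y1 + y3 >= 6
    y2 + 4y3 >= 6
    y1, y2, y3 >= 0

Solving the primal: x* = (10, 0).
  primal value c^T x* = 60.
Solving the dual: y* = (4.5, 0, 1.5).
  dual value b^T y* = 60.
Strong duality: c^T x* = b^T y*. Confirmed.

60


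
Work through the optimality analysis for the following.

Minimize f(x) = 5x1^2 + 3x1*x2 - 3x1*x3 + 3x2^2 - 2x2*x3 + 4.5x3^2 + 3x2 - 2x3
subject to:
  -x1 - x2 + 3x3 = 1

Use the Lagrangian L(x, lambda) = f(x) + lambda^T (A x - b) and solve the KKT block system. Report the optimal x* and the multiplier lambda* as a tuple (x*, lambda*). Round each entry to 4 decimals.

Form the Lagrangian:
  L(x, lambda) = (1/2) x^T Q x + c^T x + lambda^T (A x - b)
Stationarity (grad_x L = 0): Q x + c + A^T lambda = 0.
Primal feasibility: A x = b.

This gives the KKT block system:
  [ Q   A^T ] [ x     ]   [-c ]
  [ A    0  ] [ lambda ] = [ b ]

Solving the linear system:
  x*      = (0.2195, -0.561, 0.2195)
  lambda* = (-0.1463)
  f(x*)   = -0.9878

x* = (0.2195, -0.561, 0.2195), lambda* = (-0.1463)


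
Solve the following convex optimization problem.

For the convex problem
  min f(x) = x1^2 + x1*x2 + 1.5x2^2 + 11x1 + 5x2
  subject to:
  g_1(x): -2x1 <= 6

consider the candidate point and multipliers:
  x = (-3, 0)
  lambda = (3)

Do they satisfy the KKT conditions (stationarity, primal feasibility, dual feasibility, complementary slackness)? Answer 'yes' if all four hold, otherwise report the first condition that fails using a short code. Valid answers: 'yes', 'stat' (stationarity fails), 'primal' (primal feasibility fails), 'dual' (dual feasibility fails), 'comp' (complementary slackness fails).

Gradient of f: grad f(x) = Q x + c = (5, 2)
Constraint values g_i(x) = a_i^T x - b_i:
  g_1((-3, 0)) = 0
Stationarity residual: grad f(x) + sum_i lambda_i a_i = (-1, 2)
  -> stationarity FAILS
Primal feasibility (all g_i <= 0): OK
Dual feasibility (all lambda_i >= 0): OK
Complementary slackness (lambda_i * g_i(x) = 0 for all i): OK

Verdict: the first failing condition is stationarity -> stat.

stat


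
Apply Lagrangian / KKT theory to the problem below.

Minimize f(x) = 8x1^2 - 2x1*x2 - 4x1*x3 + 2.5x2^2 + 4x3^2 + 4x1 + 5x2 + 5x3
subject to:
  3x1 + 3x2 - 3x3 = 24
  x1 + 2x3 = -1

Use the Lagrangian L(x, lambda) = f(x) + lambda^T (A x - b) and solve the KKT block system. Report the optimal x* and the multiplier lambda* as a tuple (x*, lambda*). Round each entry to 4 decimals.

Form the Lagrangian:
  L(x, lambda) = (1/2) x^T Q x + c^T x + lambda^T (A x - b)
Stationarity (grad_x L = 0): Q x + c + A^T lambda = 0.
Primal feasibility: A x = b.

This gives the KKT block system:
  [ Q   A^T ] [ x     ]   [-c ]
  [ A    0  ] [ lambda ] = [ b ]

Solving the linear system:
  x*      = (1.8662, 4.7006, -1.4331)
  lambda* = (-8.2569, -5.4204)
  f(x*)   = 108.2739

x* = (1.8662, 4.7006, -1.4331), lambda* = (-8.2569, -5.4204)


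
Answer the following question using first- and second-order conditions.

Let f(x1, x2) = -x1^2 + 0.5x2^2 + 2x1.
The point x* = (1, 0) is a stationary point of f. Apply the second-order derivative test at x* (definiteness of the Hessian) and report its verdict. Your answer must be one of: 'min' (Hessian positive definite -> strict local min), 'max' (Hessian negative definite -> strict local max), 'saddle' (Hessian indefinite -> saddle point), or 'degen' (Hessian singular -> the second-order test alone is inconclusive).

Compute the Hessian H = grad^2 f:
  H = [[-2, 0], [0, 1]]
Verify stationarity: grad f(x*) = H x* + g = (0, 0).
Eigenvalues of H: -2, 1.
Eigenvalues have mixed signs, so H is indefinite -> x* is a saddle point.

saddle


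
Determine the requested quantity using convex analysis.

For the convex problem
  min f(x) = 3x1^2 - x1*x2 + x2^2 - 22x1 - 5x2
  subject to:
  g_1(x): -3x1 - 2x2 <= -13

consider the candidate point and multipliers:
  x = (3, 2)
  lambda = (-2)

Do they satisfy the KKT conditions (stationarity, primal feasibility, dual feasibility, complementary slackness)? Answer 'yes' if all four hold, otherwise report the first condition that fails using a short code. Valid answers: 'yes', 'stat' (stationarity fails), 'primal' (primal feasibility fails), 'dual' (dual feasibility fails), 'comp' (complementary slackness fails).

Gradient of f: grad f(x) = Q x + c = (-6, -4)
Constraint values g_i(x) = a_i^T x - b_i:
  g_1((3, 2)) = 0
Stationarity residual: grad f(x) + sum_i lambda_i a_i = (0, 0)
  -> stationarity OK
Primal feasibility (all g_i <= 0): OK
Dual feasibility (all lambda_i >= 0): FAILS
Complementary slackness (lambda_i * g_i(x) = 0 for all i): OK

Verdict: the first failing condition is dual_feasibility -> dual.

dual


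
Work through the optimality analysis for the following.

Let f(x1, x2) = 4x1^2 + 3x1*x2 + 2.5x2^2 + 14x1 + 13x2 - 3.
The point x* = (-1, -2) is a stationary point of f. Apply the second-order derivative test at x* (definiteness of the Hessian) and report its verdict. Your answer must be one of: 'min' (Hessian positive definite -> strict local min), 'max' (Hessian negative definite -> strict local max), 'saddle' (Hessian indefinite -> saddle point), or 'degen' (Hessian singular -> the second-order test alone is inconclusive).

Compute the Hessian H = grad^2 f:
  H = [[8, 3], [3, 5]]
Verify stationarity: grad f(x*) = H x* + g = (0, 0).
Eigenvalues of H: 3.1459, 9.8541.
Both eigenvalues > 0, so H is positive definite -> x* is a strict local min.

min


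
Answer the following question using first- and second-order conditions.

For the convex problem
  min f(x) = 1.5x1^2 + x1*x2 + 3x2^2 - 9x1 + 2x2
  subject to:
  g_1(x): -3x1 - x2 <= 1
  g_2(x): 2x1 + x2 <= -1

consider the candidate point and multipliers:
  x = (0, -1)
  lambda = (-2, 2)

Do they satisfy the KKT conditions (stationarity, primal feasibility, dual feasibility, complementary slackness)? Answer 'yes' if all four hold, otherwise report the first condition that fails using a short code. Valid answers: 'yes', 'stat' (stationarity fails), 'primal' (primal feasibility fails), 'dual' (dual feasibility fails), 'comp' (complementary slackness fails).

Gradient of f: grad f(x) = Q x + c = (-10, -4)
Constraint values g_i(x) = a_i^T x - b_i:
  g_1((0, -1)) = 0
  g_2((0, -1)) = 0
Stationarity residual: grad f(x) + sum_i lambda_i a_i = (0, 0)
  -> stationarity OK
Primal feasibility (all g_i <= 0): OK
Dual feasibility (all lambda_i >= 0): FAILS
Complementary slackness (lambda_i * g_i(x) = 0 for all i): OK

Verdict: the first failing condition is dual_feasibility -> dual.

dual


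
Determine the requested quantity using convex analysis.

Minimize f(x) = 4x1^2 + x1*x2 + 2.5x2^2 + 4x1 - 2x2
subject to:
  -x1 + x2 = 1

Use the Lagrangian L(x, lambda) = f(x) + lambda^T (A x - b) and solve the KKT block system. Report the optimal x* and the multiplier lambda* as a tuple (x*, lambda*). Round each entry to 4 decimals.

Form the Lagrangian:
  L(x, lambda) = (1/2) x^T Q x + c^T x + lambda^T (A x - b)
Stationarity (grad_x L = 0): Q x + c + A^T lambda = 0.
Primal feasibility: A x = b.

This gives the KKT block system:
  [ Q   A^T ] [ x     ]   [-c ]
  [ A    0  ] [ lambda ] = [ b ]

Solving the linear system:
  x*      = (-0.5333, 0.4667)
  lambda* = (0.2)
  f(x*)   = -1.6333

x* = (-0.5333, 0.4667), lambda* = (0.2)


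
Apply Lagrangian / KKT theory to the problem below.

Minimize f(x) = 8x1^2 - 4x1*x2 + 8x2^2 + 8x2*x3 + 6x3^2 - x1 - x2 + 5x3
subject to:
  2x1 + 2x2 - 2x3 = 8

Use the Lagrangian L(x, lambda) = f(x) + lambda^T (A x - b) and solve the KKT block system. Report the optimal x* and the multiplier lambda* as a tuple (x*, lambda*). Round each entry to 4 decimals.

Form the Lagrangian:
  L(x, lambda) = (1/2) x^T Q x + c^T x + lambda^T (A x - b)
Stationarity (grad_x L = 0): Q x + c + A^T lambda = 0.
Primal feasibility: A x = b.

This gives the KKT block system:
  [ Q   A^T ] [ x     ]   [-c ]
  [ A    0  ] [ lambda ] = [ b ]

Solving the linear system:
  x*      = (0.7377, 1.459, -1.8033)
  lambda* = (-2.4836)
  f(x*)   = 4.3279

x* = (0.7377, 1.459, -1.8033), lambda* = (-2.4836)


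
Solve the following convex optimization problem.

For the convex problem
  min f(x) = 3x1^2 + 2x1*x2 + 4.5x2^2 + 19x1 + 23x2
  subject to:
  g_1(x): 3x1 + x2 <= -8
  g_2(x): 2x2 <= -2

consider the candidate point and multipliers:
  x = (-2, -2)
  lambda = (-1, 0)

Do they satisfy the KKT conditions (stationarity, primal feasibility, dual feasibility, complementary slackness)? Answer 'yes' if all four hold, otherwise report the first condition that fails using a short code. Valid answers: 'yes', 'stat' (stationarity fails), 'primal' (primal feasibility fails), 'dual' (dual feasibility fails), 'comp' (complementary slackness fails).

Gradient of f: grad f(x) = Q x + c = (3, 1)
Constraint values g_i(x) = a_i^T x - b_i:
  g_1((-2, -2)) = 0
  g_2((-2, -2)) = -2
Stationarity residual: grad f(x) + sum_i lambda_i a_i = (0, 0)
  -> stationarity OK
Primal feasibility (all g_i <= 0): OK
Dual feasibility (all lambda_i >= 0): FAILS
Complementary slackness (lambda_i * g_i(x) = 0 for all i): OK

Verdict: the first failing condition is dual_feasibility -> dual.

dual


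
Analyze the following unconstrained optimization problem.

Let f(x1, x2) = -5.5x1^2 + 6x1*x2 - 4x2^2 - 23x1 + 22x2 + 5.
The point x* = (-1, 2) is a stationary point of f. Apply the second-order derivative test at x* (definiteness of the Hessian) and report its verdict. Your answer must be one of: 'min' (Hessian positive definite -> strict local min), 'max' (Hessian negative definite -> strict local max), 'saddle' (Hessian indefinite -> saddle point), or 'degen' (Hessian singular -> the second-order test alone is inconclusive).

Compute the Hessian H = grad^2 f:
  H = [[-11, 6], [6, -8]]
Verify stationarity: grad f(x*) = H x* + g = (0, 0).
Eigenvalues of H: -15.6847, -3.3153.
Both eigenvalues < 0, so H is negative definite -> x* is a strict local max.

max


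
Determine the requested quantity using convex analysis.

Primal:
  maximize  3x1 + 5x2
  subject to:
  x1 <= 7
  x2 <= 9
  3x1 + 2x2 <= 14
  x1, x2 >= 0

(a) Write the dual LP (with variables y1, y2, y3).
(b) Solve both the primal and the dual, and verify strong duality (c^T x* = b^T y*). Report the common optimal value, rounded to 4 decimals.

The standard primal-dual pair for 'max c^T x s.t. A x <= b, x >= 0' is:
  Dual:  min b^T y  s.t.  A^T y >= c,  y >= 0.

So the dual LP is:
  minimize  7y1 + 9y2 + 14y3
  subject to:
    y1 + 3y3 >= 3
    y2 + 2y3 >= 5
    y1, y2, y3 >= 0

Solving the primal: x* = (0, 7).
  primal value c^T x* = 35.
Solving the dual: y* = (0, 0, 2.5).
  dual value b^T y* = 35.
Strong duality: c^T x* = b^T y*. Confirmed.

35


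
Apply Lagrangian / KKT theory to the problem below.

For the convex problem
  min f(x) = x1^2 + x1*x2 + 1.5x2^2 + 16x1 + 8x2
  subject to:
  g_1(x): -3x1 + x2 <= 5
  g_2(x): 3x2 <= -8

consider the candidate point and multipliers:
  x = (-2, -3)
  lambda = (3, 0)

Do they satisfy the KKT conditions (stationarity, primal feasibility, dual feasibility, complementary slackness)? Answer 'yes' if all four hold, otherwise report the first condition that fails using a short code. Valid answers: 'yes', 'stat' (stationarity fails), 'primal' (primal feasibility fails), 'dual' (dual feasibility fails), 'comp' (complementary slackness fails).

Gradient of f: grad f(x) = Q x + c = (9, -3)
Constraint values g_i(x) = a_i^T x - b_i:
  g_1((-2, -3)) = -2
  g_2((-2, -3)) = -1
Stationarity residual: grad f(x) + sum_i lambda_i a_i = (0, 0)
  -> stationarity OK
Primal feasibility (all g_i <= 0): OK
Dual feasibility (all lambda_i >= 0): OK
Complementary slackness (lambda_i * g_i(x) = 0 for all i): FAILS

Verdict: the first failing condition is complementary_slackness -> comp.

comp


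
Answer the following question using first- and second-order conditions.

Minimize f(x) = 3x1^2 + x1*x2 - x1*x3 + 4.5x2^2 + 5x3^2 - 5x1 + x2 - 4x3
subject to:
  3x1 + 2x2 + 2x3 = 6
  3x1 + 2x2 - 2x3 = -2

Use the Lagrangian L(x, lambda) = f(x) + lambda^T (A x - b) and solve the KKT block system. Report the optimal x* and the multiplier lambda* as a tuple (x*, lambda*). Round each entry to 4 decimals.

Form the Lagrangian:
  L(x, lambda) = (1/2) x^T Q x + c^T x + lambda^T (A x - b)
Stationarity (grad_x L = 0): Q x + c + A^T lambda = 0.
Primal feasibility: A x = b.

This gives the KKT block system:
  [ Q   A^T ] [ x     ]   [-c ]
  [ A    0  ] [ lambda ] = [ b ]

Solving the linear system:
  x*      = (0.9032, -0.3548, 2)
  lambda* = (-3.4516, 4.0968)
  f(x*)   = 8.0161

x* = (0.9032, -0.3548, 2), lambda* = (-3.4516, 4.0968)


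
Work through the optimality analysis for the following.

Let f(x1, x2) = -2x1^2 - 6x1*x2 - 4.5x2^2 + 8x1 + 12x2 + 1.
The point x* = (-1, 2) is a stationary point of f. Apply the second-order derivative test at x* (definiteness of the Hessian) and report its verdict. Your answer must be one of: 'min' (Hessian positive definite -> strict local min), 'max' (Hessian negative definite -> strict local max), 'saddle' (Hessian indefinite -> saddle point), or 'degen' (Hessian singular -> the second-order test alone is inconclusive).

Compute the Hessian H = grad^2 f:
  H = [[-4, -6], [-6, -9]]
Verify stationarity: grad f(x*) = H x* + g = (0, 0).
Eigenvalues of H: -13, 0.
H has a zero eigenvalue (singular; negative semidefinite but not definite), so H is neither positive definite, negative definite, nor indefinite. The second-order test alone is inconclusive -> degen.
(Indeed, f is constant along the null direction of H through x*, so x* is not a strict local extremum.)

degen


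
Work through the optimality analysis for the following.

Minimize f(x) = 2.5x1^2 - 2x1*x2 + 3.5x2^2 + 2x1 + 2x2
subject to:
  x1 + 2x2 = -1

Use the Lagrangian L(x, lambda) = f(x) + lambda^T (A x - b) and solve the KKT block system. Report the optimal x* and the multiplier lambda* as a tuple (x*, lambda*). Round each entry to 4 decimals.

Form the Lagrangian:
  L(x, lambda) = (1/2) x^T Q x + c^T x + lambda^T (A x - b)
Stationarity (grad_x L = 0): Q x + c + A^T lambda = 0.
Primal feasibility: A x = b.

This gives the KKT block system:
  [ Q   A^T ] [ x     ]   [-c ]
  [ A    0  ] [ lambda ] = [ b ]

Solving the linear system:
  x*      = (-0.4286, -0.2857)
  lambda* = (-0.4286)
  f(x*)   = -0.9286

x* = (-0.4286, -0.2857), lambda* = (-0.4286)


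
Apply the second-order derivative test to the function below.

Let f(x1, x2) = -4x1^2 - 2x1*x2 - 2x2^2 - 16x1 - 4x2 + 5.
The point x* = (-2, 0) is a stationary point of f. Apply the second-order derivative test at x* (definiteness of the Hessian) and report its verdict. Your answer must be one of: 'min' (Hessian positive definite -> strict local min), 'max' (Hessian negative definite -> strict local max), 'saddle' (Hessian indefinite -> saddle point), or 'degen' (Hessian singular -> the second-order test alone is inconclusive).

Compute the Hessian H = grad^2 f:
  H = [[-8, -2], [-2, -4]]
Verify stationarity: grad f(x*) = H x* + g = (0, 0).
Eigenvalues of H: -8.8284, -3.1716.
Both eigenvalues < 0, so H is negative definite -> x* is a strict local max.

max


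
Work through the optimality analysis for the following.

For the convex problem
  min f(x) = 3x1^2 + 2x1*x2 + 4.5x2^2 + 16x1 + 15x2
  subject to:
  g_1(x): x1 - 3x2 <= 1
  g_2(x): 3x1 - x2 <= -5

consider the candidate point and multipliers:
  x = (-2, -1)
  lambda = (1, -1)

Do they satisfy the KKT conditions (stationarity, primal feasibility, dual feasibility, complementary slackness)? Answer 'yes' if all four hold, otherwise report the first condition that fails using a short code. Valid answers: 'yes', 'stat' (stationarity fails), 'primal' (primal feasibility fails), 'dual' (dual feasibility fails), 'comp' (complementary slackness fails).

Gradient of f: grad f(x) = Q x + c = (2, 2)
Constraint values g_i(x) = a_i^T x - b_i:
  g_1((-2, -1)) = 0
  g_2((-2, -1)) = 0
Stationarity residual: grad f(x) + sum_i lambda_i a_i = (0, 0)
  -> stationarity OK
Primal feasibility (all g_i <= 0): OK
Dual feasibility (all lambda_i >= 0): FAILS
Complementary slackness (lambda_i * g_i(x) = 0 for all i): OK

Verdict: the first failing condition is dual_feasibility -> dual.

dual


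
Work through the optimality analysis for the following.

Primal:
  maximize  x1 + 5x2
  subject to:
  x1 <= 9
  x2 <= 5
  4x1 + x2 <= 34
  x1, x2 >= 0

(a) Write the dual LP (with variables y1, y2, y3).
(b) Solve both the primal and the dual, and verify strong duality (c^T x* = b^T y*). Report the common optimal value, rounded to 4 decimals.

The standard primal-dual pair for 'max c^T x s.t. A x <= b, x >= 0' is:
  Dual:  min b^T y  s.t.  A^T y >= c,  y >= 0.

So the dual LP is:
  minimize  9y1 + 5y2 + 34y3
  subject to:
    y1 + 4y3 >= 1
    y2 + y3 >= 5
    y1, y2, y3 >= 0

Solving the primal: x* = (7.25, 5).
  primal value c^T x* = 32.25.
Solving the dual: y* = (0, 4.75, 0.25).
  dual value b^T y* = 32.25.
Strong duality: c^T x* = b^T y*. Confirmed.

32.25
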